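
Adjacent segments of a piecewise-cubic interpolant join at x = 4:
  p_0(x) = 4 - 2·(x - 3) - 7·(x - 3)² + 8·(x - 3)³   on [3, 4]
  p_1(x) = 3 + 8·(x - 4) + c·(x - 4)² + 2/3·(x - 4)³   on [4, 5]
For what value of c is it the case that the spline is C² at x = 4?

p_0''(x) = -14 + 48·(x - 3), so p_0''(4) = 34. On the right, p_1''(4) = 2c, so c = 17.

17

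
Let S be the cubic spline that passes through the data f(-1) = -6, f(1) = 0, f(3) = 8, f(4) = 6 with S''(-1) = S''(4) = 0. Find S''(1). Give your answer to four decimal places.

Write M_i for S''(x_i). With h_i = 2, 2, 1 and divided differences Δ_i = 3, 4, -2, the continuity of S' gives the tridiagonal system
  2·M_0 + 8·M_1 + 2·M_2 = 6(Δ_1 - Δ_0) = 6
  2·M_1 + 6·M_2 + 1·M_3 = 6(Δ_2 - Δ_1) = -36
Natural end conditions: M_0 = M_3 = 0.
Solving the tridiagonal system: M_0 = 0, M_1 = 27/11, M_2 = -75/11, M_3 = 0.

2.4545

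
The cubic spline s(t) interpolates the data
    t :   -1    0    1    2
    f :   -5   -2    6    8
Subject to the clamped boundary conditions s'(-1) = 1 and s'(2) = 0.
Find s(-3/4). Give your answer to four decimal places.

-4.6969

With M_i denoting the second derivative at x_i, h_i = 1, 1, 1, and Δ_i = (y_(i+1) − y_i)/h_i = 3, 8, 2:
  1·M_0 + 4·M_1 + 1·M_2 = 6(Δ_1 - Δ_0) = 30
  1·M_1 + 4·M_2 + 1·M_3 = 6(Δ_2 - Δ_1) = -36
Clamped end conditions give two more equations: 2h_0·M_0 + h_0·M_1 = 6(Δ_0 - s'(-1)) = 12 and h_2·M_2 + 2h_2·M_3 = 6(s'(2) - Δ_2) = -12.
Hence M_0 = 14/15, M_1 = 152/15, M_2 = -172/15, M_3 = -4/15.
On [-1, 0], s(t) = -5 + 1·(t + 1) + 7/15·(t + 1)² + 23/15·(t + 1)³.
With (t + 1) = 1/4: s(-3/4) = -1503/320.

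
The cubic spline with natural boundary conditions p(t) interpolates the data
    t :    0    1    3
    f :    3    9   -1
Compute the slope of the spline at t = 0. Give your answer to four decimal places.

7.8333

Let σ_i = p''(x_i). Step sizes h_i = 1, 2; slopes of the chords Δ_i = (y_(i+1) - y_i)/h_i = 6, -5.
  1·σ_0 + 6·σ_1 + 2·σ_2 = 6(Δ_1 - Δ_0) = -66
Natural end conditions: σ_0 = σ_2 = 0.
Solving the tridiagonal system: σ_0 = 0, σ_1 = -11, σ_2 = 0.
On [0, 1], p'(t) = b_0 + 2c_0·t + 3d_0·t² with b_0 = Δ_0 - h_0(2σ_0 + σ_1)/6 = 47/6, c_0 = σ_0/2 = 0, d_0 = (σ_1 - σ_0)/(6h_0) = -11/6. So p'(0) = 47/6.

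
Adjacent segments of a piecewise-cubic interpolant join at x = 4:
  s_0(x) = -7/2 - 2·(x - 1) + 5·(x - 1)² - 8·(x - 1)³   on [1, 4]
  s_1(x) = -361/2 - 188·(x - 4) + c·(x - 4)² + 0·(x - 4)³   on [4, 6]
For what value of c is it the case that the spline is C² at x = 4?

s_0''(x) = 10 - 48·(x - 1), so s_0''(4) = -134. On the right, s_1''(4) = 2c, so c = -67.

-67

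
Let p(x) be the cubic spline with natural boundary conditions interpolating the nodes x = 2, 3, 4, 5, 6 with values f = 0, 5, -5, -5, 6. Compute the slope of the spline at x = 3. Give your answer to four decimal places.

With m_i denoting the second derivative at x_i, h_i = 1, 1, 1, 1, and Δ_i = (y_(i+1) − y_i)/h_i = 5, -10, 0, 11:
  1·m_0 + 4·m_1 + 1·m_2 = 6(Δ_1 - Δ_0) = -90
  1·m_1 + 4·m_2 + 1·m_3 = 6(Δ_2 - Δ_1) = 60
  1·m_2 + 4·m_3 + 1·m_4 = 6(Δ_3 - Δ_2) = 66
Natural end conditions: m_0 = m_4 = 0.
Forward elimination and back-substitution give m_0 = 0, m_1 = -381/14, m_2 = 132/7, m_3 = 165/14, m_4 = 0.
On [3, 4], p'(x) = b_1 + 2c_1·(x - 3) + 3d_1·(x - 3)² with b_1 = Δ_1 - h_1(2m_1 + m_2)/6 = -57/14, c_1 = m_1/2 = -381/28, d_1 = (m_2 - m_1)/(6h_1) = 215/28. So p'(3) = -57/14.

-4.0714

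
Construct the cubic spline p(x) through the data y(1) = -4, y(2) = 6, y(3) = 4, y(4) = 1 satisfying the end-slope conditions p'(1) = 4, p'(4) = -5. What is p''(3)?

Write σ_i for p''(x_i). With h_i = 1, 1, 1 and divided differences Δ_i = 10, -2, -3, the continuity of p' gives the tridiagonal system
  1·σ_0 + 4·σ_1 + 1·σ_2 = 6(Δ_1 - Δ_0) = -72
  1·σ_1 + 4·σ_2 + 1·σ_3 = 6(Δ_2 - Δ_1) = -6
Clamped end conditions give two more equations: 2h_0·σ_0 + h_0·σ_1 = 6(Δ_0 - p'(1)) = 36 and h_2·σ_2 + 2h_2·σ_3 = 6(p'(4) - Δ_2) = -12.
Solving: σ_0 = 32, σ_1 = -28, σ_2 = 8, σ_3 = -10.

8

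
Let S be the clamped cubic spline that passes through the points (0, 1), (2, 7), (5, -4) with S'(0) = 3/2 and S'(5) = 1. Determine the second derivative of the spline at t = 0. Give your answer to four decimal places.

6.1500

With M_i denoting the second derivative at x_i, h_i = 2, 3, and Δ_i = (y_(i+1) − y_i)/h_i = 3, -11/3:
  2·M_0 + 10·M_1 + 3·M_2 = 6(Δ_1 - Δ_0) = -40
Clamped end conditions give two more equations: 2h_0·M_0 + h_0·M_1 = 6(Δ_0 - S'(0)) = 9 and h_1·M_1 + 2h_1·M_2 = 6(S'(5) - Δ_1) = 28.
Hence M_0 = 123/20, M_1 = -39/5, M_2 = 257/30.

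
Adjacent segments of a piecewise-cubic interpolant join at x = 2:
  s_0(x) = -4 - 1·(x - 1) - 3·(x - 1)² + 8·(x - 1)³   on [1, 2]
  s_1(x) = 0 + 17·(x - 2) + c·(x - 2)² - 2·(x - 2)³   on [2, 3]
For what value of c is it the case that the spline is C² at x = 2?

21

s_0''(x) = -6 + 48·(x - 1), so s_0''(2) = 42. On the right, s_1''(2) = 2c, so c = 21.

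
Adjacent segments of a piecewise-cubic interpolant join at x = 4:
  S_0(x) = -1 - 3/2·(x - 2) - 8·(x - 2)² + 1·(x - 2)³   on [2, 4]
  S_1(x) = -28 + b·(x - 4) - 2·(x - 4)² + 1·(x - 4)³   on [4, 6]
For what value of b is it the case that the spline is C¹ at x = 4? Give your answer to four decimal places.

S_0'(x) = -3/2 - 16·(x - 2) + 3·(x - 2)², so S_0'(4) = -43/2. On the right, S_1'(4) = b, so b = -43/2.

-21.5000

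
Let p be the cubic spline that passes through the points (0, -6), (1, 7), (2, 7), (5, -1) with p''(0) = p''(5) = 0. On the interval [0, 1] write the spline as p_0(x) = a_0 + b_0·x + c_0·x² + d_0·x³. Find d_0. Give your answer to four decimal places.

Write M_i for p''(x_i). With h_i = 1, 1, 3 and divided differences Δ_i = 13, 0, -8/3, the continuity of p' gives the tridiagonal system
  1·M_0 + 4·M_1 + 1·M_2 = 6(Δ_1 - Δ_0) = -78
  1·M_1 + 8·M_2 + 3·M_3 = 6(Δ_2 - Δ_1) = -16
Natural end conditions: M_0 = M_3 = 0.
Solving: M_0 = 0, M_1 = -608/31, M_2 = 14/31, M_3 = 0.
On [0, 1], with p_0(x) = a_0 + b_0·x + c_0·x² + d_0·x³: c_0 = M_0/2 = 0, d_0 = (M_1 - M_0)/(6h_0) = -304/93, b_0 = Δ_0 - h_0(2M_0 + M_1)/6 = 1513/93.

-3.2688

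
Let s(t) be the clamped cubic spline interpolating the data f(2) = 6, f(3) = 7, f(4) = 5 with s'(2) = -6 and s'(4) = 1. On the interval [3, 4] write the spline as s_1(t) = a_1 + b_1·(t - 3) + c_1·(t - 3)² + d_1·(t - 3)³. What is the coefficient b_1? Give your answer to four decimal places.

0.5000

Let M_i = s''(x_i). Step sizes h_i = 1, 1; slopes of the chords Δ_i = (y_(i+1) - y_i)/h_i = 1, -2.
  1·M_0 + 4·M_1 + 1·M_2 = 6(Δ_1 - Δ_0) = -18
Clamped end conditions give two more equations: 2h_0·M_0 + h_0·M_1 = 6(Δ_0 - s'(2)) = 42 and h_1·M_1 + 2h_1·M_2 = 6(s'(4) - Δ_1) = 18.
Solving the tridiagonal system: M_0 = 29, M_1 = -16, M_2 = 17.
On [3, 4], with s_1(t) = a_1 + b_1·(t - 3) + c_1·(t - 3)² + d_1·(t - 3)³: c_1 = M_1/2 = -8, d_1 = (M_2 - M_1)/(6h_1) = 11/2, b_1 = Δ_1 - h_1(2M_1 + M_2)/6 = 1/2.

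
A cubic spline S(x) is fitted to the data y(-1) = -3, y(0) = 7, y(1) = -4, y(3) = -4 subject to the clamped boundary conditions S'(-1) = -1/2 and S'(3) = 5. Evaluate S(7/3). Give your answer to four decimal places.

-7.3603

Write σ_i for S''(x_i). With h_i = 1, 1, 2 and divided differences Δ_i = 10, -11, 0, the continuity of S' gives the tridiagonal system
  1·σ_0 + 4·σ_1 + 1·σ_2 = 6(Δ_1 - Δ_0) = -126
  1·σ_1 + 6·σ_2 + 2·σ_3 = 6(Δ_2 - Δ_1) = 66
Clamped end conditions give two more equations: 2h_0·σ_0 + h_0·σ_1 = 6(Δ_0 - S'(-1)) = 63 and h_2·σ_2 + 2h_2·σ_3 = 6(S'(3) - Δ_2) = 30.
Solving: σ_0 = 626/11, σ_1 = -559/11, σ_2 = 224/11, σ_3 = -59/22.
On [1, 3], S(x) = -4 - 279/22·(x - 1) + 112/11·(x - 1)² - 169/88·(x - 1)³.
With (x - 1) = 4/3: S(7/3) = -2186/297.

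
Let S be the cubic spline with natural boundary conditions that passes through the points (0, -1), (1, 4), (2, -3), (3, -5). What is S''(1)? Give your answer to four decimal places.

-21.2000

Let σ_i = S''(x_i). Step sizes h_i = 1, 1, 1; slopes of the chords Δ_i = (y_(i+1) - y_i)/h_i = 5, -7, -2.
  1·σ_0 + 4·σ_1 + 1·σ_2 = 6(Δ_1 - Δ_0) = -72
  1·σ_1 + 4·σ_2 + 1·σ_3 = 6(Δ_2 - Δ_1) = 30
Natural end conditions: σ_0 = σ_3 = 0.
Solving: σ_0 = 0, σ_1 = -106/5, σ_2 = 64/5, σ_3 = 0.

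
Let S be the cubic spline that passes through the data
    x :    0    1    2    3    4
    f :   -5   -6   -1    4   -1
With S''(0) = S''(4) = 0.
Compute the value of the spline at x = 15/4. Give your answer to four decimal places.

0.8527

Put M_i = S'' at the i-th knot. Here h = (1, 1, 1, 1) and Δ = (-1, 5, 5, -5), so the interior equations h_(i-1)·M_(i-1) + 2(h_(i-1)+h_i)·M_i + h_i·M_(i+1) = 6(Δ_i − Δ_(i-1)) read
  1·M_0 + 4·M_1 + 1·M_2 = 6(Δ_1 - Δ_0) = 36
  1·M_1 + 4·M_2 + 1·M_3 = 6(Δ_2 - Δ_1) = 0
  1·M_2 + 4·M_3 + 1·M_4 = 6(Δ_3 - Δ_2) = -60
Natural end conditions: M_0 = M_4 = 0.
Hence M_0 = 0, M_1 = 60/7, M_2 = 12/7, M_3 = -108/7, M_4 = 0.
On [3, 4], S(x) = 4 + 1/7·(x - 3) - 54/7·(x - 3)² + 18/7·(x - 3)³.
With (x - 3) = 3/4: S(15/4) = 191/224.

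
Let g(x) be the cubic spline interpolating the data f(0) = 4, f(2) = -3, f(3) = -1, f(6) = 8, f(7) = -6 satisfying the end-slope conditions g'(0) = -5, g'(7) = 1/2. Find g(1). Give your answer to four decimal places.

-0.5534

With σ_i denoting the second derivative at x_i, h_i = 2, 1, 3, 1, and Δ_i = (y_(i+1) − y_i)/h_i = -7/2, 2, 3, -14:
  2·σ_0 + 6·σ_1 + 1·σ_2 = 6(Δ_1 - Δ_0) = 33
  1·σ_1 + 8·σ_2 + 3·σ_3 = 6(Δ_2 - Δ_1) = 6
  3·σ_2 + 8·σ_3 + 1·σ_4 = 6(Δ_3 - Δ_2) = -102
Clamped end conditions give two more equations: 2h_0·σ_0 + h_0·σ_1 = 6(Δ_0 - g'(0)) = 9 and h_3·σ_3 + 2h_3·σ_4 = 6(g'(7) - Δ_3) = 87.
Forward elimination and back-substitution give σ_0 = 63/220, σ_1 = 216/55, σ_2 = 195/22, σ_3 = -1262/55, σ_4 = 6047/110.
On [0, 2], g(x) = 4 - 5·x + 63/440·x² + 267/880·x³.
With x = 1: g(1) = -487/880.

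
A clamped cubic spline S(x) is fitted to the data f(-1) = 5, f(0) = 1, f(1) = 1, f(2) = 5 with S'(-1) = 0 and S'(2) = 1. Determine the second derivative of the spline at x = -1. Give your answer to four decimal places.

Put m_i = S'' at the i-th knot. Here h = (1, 1, 1) and Δ = (-4, 0, 4), so the interior equations h_(i-1)·m_(i-1) + 2(h_(i-1)+h_i)·m_i + h_i·m_(i+1) = 6(Δ_i − Δ_(i-1)) read
  1·m_0 + 4·m_1 + 1·m_2 = 6(Δ_1 - Δ_0) = 24
  1·m_1 + 4·m_2 + 1·m_3 = 6(Δ_2 - Δ_1) = 24
Clamped end conditions give two more equations: 2h_0·m_0 + h_0·m_1 = 6(Δ_0 - S'(-1)) = -24 and h_2·m_2 + 2h_2·m_3 = 6(S'(2) - Δ_2) = -18.
Solving the tridiagonal system: m_0 = -242/15, m_1 = 124/15, m_2 = 106/15, m_3 = -188/15.

-16.1333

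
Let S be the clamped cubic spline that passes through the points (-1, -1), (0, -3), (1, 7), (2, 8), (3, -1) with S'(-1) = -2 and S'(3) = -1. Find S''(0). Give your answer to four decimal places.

With σ_i denoting the second derivative at x_i, h_i = 1, 1, 1, 1, and Δ_i = (y_(i+1) − y_i)/h_i = -2, 10, 1, -9:
  1·σ_0 + 4·σ_1 + 1·σ_2 = 6(Δ_1 - Δ_0) = 72
  1·σ_1 + 4·σ_2 + 1·σ_3 = 6(Δ_2 - Δ_1) = -54
  1·σ_2 + 4·σ_3 + 1·σ_4 = 6(Δ_3 - Δ_2) = -60
Clamped end conditions give two more equations: 2h_0·σ_0 + h_0·σ_1 = 6(Δ_0 - S'(-1)) = 0 and h_3·σ_3 + 2h_3·σ_4 = 6(S'(3) - Δ_3) = 48.
Forward elimination and back-substitution give σ_0 = -347/28, σ_1 = 347/14, σ_2 = -59/4, σ_3 = -277/14, σ_4 = 949/28.

24.7857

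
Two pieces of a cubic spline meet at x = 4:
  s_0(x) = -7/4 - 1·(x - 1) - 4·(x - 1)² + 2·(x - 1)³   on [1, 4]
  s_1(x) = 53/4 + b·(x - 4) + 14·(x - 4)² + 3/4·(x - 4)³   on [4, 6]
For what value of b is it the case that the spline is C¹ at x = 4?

29

s_0'(x) = -1 - 8·(x - 1) + 6·(x - 1)², so s_0'(4) = 29. On the right, s_1'(4) = b, so b = 29.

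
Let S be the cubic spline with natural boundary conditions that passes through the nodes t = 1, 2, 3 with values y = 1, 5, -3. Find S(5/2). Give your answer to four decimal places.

2.1250

Put M_i = S'' at the i-th knot. Here h = (1, 1) and Δ = (4, -8), so the interior equations h_(i-1)·M_(i-1) + 2(h_(i-1)+h_i)·M_i + h_i·M_(i+1) = 6(Δ_i − Δ_(i-1)) read
  1·M_0 + 4·M_1 + 1·M_2 = 6(Δ_1 - Δ_0) = -72
Natural end conditions: M_0 = M_2 = 0.
Forward elimination and back-substitution give M_0 = 0, M_1 = -18, M_2 = 0.
On [2, 3], S(t) = 5 - 2·(t - 2) - 9·(t - 2)² + 3·(t - 2)³.
With (t - 2) = 1/2: S(5/2) = 17/8.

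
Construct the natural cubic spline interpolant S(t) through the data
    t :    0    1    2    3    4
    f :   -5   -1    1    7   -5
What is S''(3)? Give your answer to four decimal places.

Let m_i = S''(x_i). Step sizes h_i = 1, 1, 1, 1; slopes of the chords Δ_i = (y_(i+1) - y_i)/h_i = 4, 2, 6, -12.
  1·m_0 + 4·m_1 + 1·m_2 = 6(Δ_1 - Δ_0) = -12
  1·m_1 + 4·m_2 + 1·m_3 = 6(Δ_2 - Δ_1) = 24
  1·m_2 + 4·m_3 + 1·m_4 = 6(Δ_3 - Δ_2) = -108
Natural end conditions: m_0 = m_4 = 0.
Solving the tridiagonal system: m_0 = 0, m_1 = -48/7, m_2 = 108/7, m_3 = -216/7, m_4 = 0.

-30.8571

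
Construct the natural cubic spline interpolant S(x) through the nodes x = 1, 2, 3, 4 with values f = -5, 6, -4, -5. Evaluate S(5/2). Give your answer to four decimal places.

Put m_i = S'' at the i-th knot. Here h = (1, 1, 1) and Δ = (11, -10, -1), so the interior equations h_(i-1)·m_(i-1) + 2(h_(i-1)+h_i)·m_i + h_i·m_(i+1) = 6(Δ_i − Δ_(i-1)) read
  1·m_0 + 4·m_1 + 1·m_2 = 6(Δ_1 - Δ_0) = -126
  1·m_1 + 4·m_2 + 1·m_3 = 6(Δ_2 - Δ_1) = 54
Natural end conditions: m_0 = m_3 = 0.
Hence m_0 = 0, m_1 = -186/5, m_2 = 114/5, m_3 = 0.
On [2, 3], S(x) = 6 - 7/5·(x - 2) - 93/5·(x - 2)² + 10·(x - 2)³.
With (x - 2) = 1/2: S(5/2) = 19/10.

1.9000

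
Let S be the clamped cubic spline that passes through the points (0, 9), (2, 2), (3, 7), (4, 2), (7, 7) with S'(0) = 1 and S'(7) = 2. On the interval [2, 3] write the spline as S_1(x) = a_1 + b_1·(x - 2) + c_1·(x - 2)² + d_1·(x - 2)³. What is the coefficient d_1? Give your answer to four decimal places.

-6.4778

Let σ_i = S''(x_i). Step sizes h_i = 2, 1, 1, 3; slopes of the chords Δ_i = (y_(i+1) - y_i)/h_i = -7/2, 5, -5, 5/3.
  2·σ_0 + 6·σ_1 + 1·σ_2 = 6(Δ_1 - Δ_0) = 51
  1·σ_1 + 4·σ_2 + 1·σ_3 = 6(Δ_2 - Δ_1) = -60
  1·σ_2 + 8·σ_3 + 3·σ_4 = 6(Δ_3 - Δ_2) = 40
Clamped end conditions give two more equations: 2h_0·σ_0 + h_0·σ_1 = 6(Δ_0 - S'(0)) = -27 and h_3·σ_3 + 2h_3·σ_4 = 6(S'(7) - Δ_3) = 2.
Hence σ_0 = -4855/316, σ_1 = 1361/79, σ_2 = -3419/158, σ_3 = 737/79, σ_4 = -2053/474.
On [2, 3], with S_1(x) = a_1 + b_1·(x - 2) + c_1·(x - 2)² + d_1·(x - 2)³: c_1 = σ_1/2 = 1361/158, d_1 = (σ_2 - σ_1)/(6h_1) = -2047/316, b_1 = Δ_1 - h_1(2σ_1 + σ_2)/6 = 905/316.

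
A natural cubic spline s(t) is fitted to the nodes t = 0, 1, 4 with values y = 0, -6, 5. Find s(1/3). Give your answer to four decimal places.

-2.3580

Let m_i = s''(x_i). Step sizes h_i = 1, 3; slopes of the chords Δ_i = (y_(i+1) - y_i)/h_i = -6, 11/3.
  1·m_0 + 8·m_1 + 3·m_2 = 6(Δ_1 - Δ_0) = 58
Natural end conditions: m_0 = m_2 = 0.
Hence m_0 = 0, m_1 = 29/4, m_2 = 0.
On [0, 1], s(t) = 0 - 173/24·t + 0·t² + 29/24·t³.
With t = 1/3: s(1/3) = -191/81.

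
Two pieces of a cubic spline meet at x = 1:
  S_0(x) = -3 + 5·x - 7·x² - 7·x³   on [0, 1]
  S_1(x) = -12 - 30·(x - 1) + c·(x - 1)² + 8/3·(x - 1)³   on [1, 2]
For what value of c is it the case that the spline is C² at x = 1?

S_0''(x) = -14 - 42·x, so S_0''(1) = -56. On the right, S_1''(1) = 2c, so c = -28.

-28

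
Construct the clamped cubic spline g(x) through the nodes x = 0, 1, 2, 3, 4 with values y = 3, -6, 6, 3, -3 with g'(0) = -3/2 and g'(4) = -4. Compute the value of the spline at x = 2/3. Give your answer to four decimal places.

-3.8479

Let M_i = g''(x_i). Step sizes h_i = 1, 1, 1, 1; slopes of the chords Δ_i = (y_(i+1) - y_i)/h_i = -9, 12, -3, -6.
  1·M_0 + 4·M_1 + 1·M_2 = 6(Δ_1 - Δ_0) = 126
  1·M_1 + 4·M_2 + 1·M_3 = 6(Δ_2 - Δ_1) = -90
  1·M_2 + 4·M_3 + 1·M_4 = 6(Δ_3 - Δ_2) = -18
Clamped end conditions give two more equations: 2h_0·M_0 + h_0·M_1 = 6(Δ_0 - g'(0)) = -45 and h_3·M_3 + 2h_3·M_4 = 6(g'(4) - Δ_3) = 12.
Solving: M_0 = -2741/56, M_1 = 1481/28, M_2 = -293/8, M_3 = 101/28, M_4 = 235/56.
On [0, 1], g(x) = 3 - 3/2·x - 2741/112·x² + 1901/112·x³.
With x = 2/3: g(2/3) = -2909/756.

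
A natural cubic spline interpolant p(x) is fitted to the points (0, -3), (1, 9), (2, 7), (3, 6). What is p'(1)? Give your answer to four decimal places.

With σ_i denoting the second derivative at x_i, h_i = 1, 1, 1, and Δ_i = (y_(i+1) − y_i)/h_i = 12, -2, -1:
  1·σ_0 + 4·σ_1 + 1·σ_2 = 6(Δ_1 - Δ_0) = -84
  1·σ_1 + 4·σ_2 + 1·σ_3 = 6(Δ_2 - Δ_1) = 6
Natural end conditions: σ_0 = σ_3 = 0.
Solving: σ_0 = 0, σ_1 = -114/5, σ_2 = 36/5, σ_3 = 0.
On [1, 2], p'(x) = b_1 + 2c_1·(x - 1) + 3d_1·(x - 1)² with b_1 = Δ_1 - h_1(2σ_1 + σ_2)/6 = 22/5, c_1 = σ_1/2 = -57/5, d_1 = (σ_2 - σ_1)/(6h_1) = 5. So p'(1) = 22/5.

4.4000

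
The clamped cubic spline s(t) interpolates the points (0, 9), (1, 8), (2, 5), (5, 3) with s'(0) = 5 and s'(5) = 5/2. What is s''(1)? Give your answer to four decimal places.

Put M_i = s'' at the i-th knot. Here h = (1, 1, 3) and Δ = (-1, -3, -2/3), so the interior equations h_(i-1)·M_(i-1) + 2(h_(i-1)+h_i)·M_i + h_i·M_(i+1) = 6(Δ_i − Δ_(i-1)) read
  1·M_0 + 4·M_1 + 1·M_2 = 6(Δ_1 - Δ_0) = -12
  1·M_1 + 8·M_2 + 3·M_3 = 6(Δ_2 - Δ_1) = 14
Clamped end conditions give two more equations: 2h_0·M_0 + h_0·M_1 = 6(Δ_0 - s'(0)) = -36 and h_2·M_2 + 2h_2·M_3 = 6(s'(5) - Δ_2) = 19.
Solving the tridiagonal system: M_0 = -545/29, M_1 = 46/29, M_2 = 13/29, M_3 = 256/87.

1.5862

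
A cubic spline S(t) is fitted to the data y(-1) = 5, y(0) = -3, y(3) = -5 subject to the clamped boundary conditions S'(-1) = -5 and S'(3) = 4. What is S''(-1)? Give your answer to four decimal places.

With M_i denoting the second derivative at x_i, h_i = 1, 3, and Δ_i = (y_(i+1) − y_i)/h_i = -8, -2/3:
  1·M_0 + 8·M_1 + 3·M_2 = 6(Δ_1 - Δ_0) = 44
Clamped end conditions give two more equations: 2h_0·M_0 + h_0·M_1 = 6(Δ_0 - S'(-1)) = -18 and h_1·M_1 + 2h_1·M_2 = 6(S'(3) - Δ_1) = 28.
Forward elimination and back-substitution give M_0 = -49/4, M_1 = 13/2, M_2 = 17/12.

-12.2500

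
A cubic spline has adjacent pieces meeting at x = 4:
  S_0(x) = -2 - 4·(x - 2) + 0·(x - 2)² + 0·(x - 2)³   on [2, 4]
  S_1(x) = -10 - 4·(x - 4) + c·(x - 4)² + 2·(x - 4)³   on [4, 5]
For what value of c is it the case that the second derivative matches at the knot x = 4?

0

S_0''(x) = 0 + 0·(x - 2), so S_0''(4) = 0. On the right, S_1''(4) = 2c, so c = 0.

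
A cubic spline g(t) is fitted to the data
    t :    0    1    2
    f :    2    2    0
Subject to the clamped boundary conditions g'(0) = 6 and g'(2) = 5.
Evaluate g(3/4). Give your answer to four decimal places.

With M_i denoting the second derivative at x_i, h_i = 1, 1, and Δ_i = (y_(i+1) − y_i)/h_i = 0, -2:
  1·M_0 + 4·M_1 + 1·M_2 = 6(Δ_1 - Δ_0) = -12
Clamped end conditions give two more equations: 2h_0·M_0 + h_0·M_1 = 6(Δ_0 - g'(0)) = -36 and h_1·M_1 + 2h_1·M_2 = 6(g'(2) - Δ_1) = 42.
Forward elimination and back-substitution give M_0 = -31/2, M_1 = -5, M_2 = 47/2.
On [0, 1], g(t) = 2 + 6·t - 31/4·t² + 7/4·t³.
With t = 3/4: g(3/4) = 737/256.

2.8789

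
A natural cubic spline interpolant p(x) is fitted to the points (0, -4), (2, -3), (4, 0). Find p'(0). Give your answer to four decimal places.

0.2500

Let m_i = p''(x_i). Step sizes h_i = 2, 2; slopes of the chords Δ_i = (y_(i+1) - y_i)/h_i = 1/2, 3/2.
  2·m_0 + 8·m_1 + 2·m_2 = 6(Δ_1 - Δ_0) = 6
Natural end conditions: m_0 = m_2 = 0.
Solving the tridiagonal system: m_0 = 0, m_1 = 3/4, m_2 = 0.
On [0, 2], p'(x) = b_0 + 2c_0·x + 3d_0·x² with b_0 = Δ_0 - h_0(2m_0 + m_1)/6 = 1/4, c_0 = m_0/2 = 0, d_0 = (m_1 - m_0)/(6h_0) = 1/16. So p'(0) = 1/4.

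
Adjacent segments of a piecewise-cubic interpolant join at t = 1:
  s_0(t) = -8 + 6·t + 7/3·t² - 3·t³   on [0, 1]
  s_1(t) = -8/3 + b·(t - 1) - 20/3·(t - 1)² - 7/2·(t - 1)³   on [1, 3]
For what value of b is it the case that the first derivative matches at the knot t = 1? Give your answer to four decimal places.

s_0'(t) = 6 + 14/3·t - 9·t², so s_0'(1) = 5/3. On the right, s_1'(1) = b, so b = 5/3.

1.6667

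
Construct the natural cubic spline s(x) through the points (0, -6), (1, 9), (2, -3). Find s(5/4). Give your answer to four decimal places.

8.2148

Let M_i = s''(x_i). Step sizes h_i = 1, 1; slopes of the chords Δ_i = (y_(i+1) - y_i)/h_i = 15, -12.
  1·M_0 + 4·M_1 + 1·M_2 = 6(Δ_1 - Δ_0) = -162
Natural end conditions: M_0 = M_2 = 0.
Hence M_0 = 0, M_1 = -81/2, M_2 = 0.
On [1, 2], s(x) = 9 + 3/2·(x - 1) - 81/4·(x - 1)² + 27/4·(x - 1)³.
With (x - 1) = 1/4: s(5/4) = 2103/256.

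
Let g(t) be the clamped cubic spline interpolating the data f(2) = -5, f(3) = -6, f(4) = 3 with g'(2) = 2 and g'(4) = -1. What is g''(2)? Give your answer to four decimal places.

-25.5000

Put m_i = g'' at the i-th knot. Here h = (1, 1) and Δ = (-1, 9), so the interior equations h_(i-1)·m_(i-1) + 2(h_(i-1)+h_i)·m_i + h_i·m_(i+1) = 6(Δ_i − Δ_(i-1)) read
  1·m_0 + 4·m_1 + 1·m_2 = 6(Δ_1 - Δ_0) = 60
Clamped end conditions give two more equations: 2h_0·m_0 + h_0·m_1 = 6(Δ_0 - g'(2)) = -18 and h_1·m_1 + 2h_1·m_2 = 6(g'(4) - Δ_1) = -60.
Forward elimination and back-substitution give m_0 = -51/2, m_1 = 33, m_2 = -93/2.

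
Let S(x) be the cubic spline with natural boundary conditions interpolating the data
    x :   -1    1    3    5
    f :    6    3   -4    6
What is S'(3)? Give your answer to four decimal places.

Write M_i for S''(x_i). With h_i = 2, 2, 2 and divided differences Δ_i = -3/2, -7/2, 5, the continuity of S' gives the tridiagonal system
  2·M_0 + 8·M_1 + 2·M_2 = 6(Δ_1 - Δ_0) = -12
  2·M_1 + 8·M_2 + 2·M_3 = 6(Δ_2 - Δ_1) = 51
Natural end conditions: M_0 = M_3 = 0.
Solving the tridiagonal system: M_0 = 0, M_1 = -33/10, M_2 = 36/5, M_3 = 0.
On [3, 5], S'(x) = b_2 + 2c_2·(x - 3) + 3d_2·(x - 3)² with b_2 = Δ_2 - h_2(2M_2 + M_3)/6 = 1/5, c_2 = M_2/2 = 18/5, d_2 = (M_3 - M_2)/(6h_2) = -3/5. So S'(3) = 1/5.

0.2000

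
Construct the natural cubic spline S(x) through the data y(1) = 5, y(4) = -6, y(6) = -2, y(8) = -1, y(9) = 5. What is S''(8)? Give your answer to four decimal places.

Write M_i for S''(x_i). With h_i = 3, 2, 2, 1 and divided differences Δ_i = -11/3, 2, 1/2, 6, the continuity of S' gives the tridiagonal system
  3·M_0 + 10·M_1 + 2·M_2 = 6(Δ_1 - Δ_0) = 34
  2·M_1 + 8·M_2 + 2·M_3 = 6(Δ_2 - Δ_1) = -9
  2·M_2 + 6·M_3 + 1·M_4 = 6(Δ_3 - Δ_2) = 33
Natural end conditions: M_0 = M_4 = 0.
Hence M_0 = 0, M_1 = 217/52, M_2 = -201/52, M_3 = 353/52, M_4 = 0.

6.7885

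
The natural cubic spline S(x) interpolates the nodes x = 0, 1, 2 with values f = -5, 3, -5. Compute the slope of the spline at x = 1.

Write M_i for S''(x_i). With h_i = 1, 1 and divided differences Δ_i = 8, -8, the continuity of S' gives the tridiagonal system
  1·M_0 + 4·M_1 + 1·M_2 = 6(Δ_1 - Δ_0) = -96
Natural end conditions: M_0 = M_2 = 0.
Hence M_0 = 0, M_1 = -24, M_2 = 0.
On [1, 2], S'(x) = b_1 + 2c_1·(x - 1) + 3d_1·(x - 1)² with b_1 = Δ_1 - h_1(2M_1 + M_2)/6 = 0, c_1 = M_1/2 = -12, d_1 = (M_2 - M_1)/(6h_1) = 4. So S'(1) = 0.

0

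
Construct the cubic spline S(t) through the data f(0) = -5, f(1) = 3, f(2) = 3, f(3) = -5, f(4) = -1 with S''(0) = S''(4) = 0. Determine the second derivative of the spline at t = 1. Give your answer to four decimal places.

With σ_i denoting the second derivative at x_i, h_i = 1, 1, 1, 1, and Δ_i = (y_(i+1) − y_i)/h_i = 8, 0, -8, 4:
  1·σ_0 + 4·σ_1 + 1·σ_2 = 6(Δ_1 - Δ_0) = -48
  1·σ_1 + 4·σ_2 + 1·σ_3 = 6(Δ_2 - Δ_1) = -48
  1·σ_2 + 4·σ_3 + 1·σ_4 = 6(Δ_3 - Δ_2) = 72
Natural end conditions: σ_0 = σ_4 = 0.
Hence σ_0 = 0, σ_1 = -57/7, σ_2 = -108/7, σ_3 = 153/7, σ_4 = 0.

-8.1429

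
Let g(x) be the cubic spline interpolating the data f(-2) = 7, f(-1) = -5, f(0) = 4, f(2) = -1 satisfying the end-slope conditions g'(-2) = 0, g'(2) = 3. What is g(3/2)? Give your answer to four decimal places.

-0.2443

Put M_i = g'' at the i-th knot. Here h = (1, 1, 2) and Δ = (-12, 9, -5/2), so the interior equations h_(i-1)·M_(i-1) + 2(h_(i-1)+h_i)·M_i + h_i·M_(i+1) = 6(Δ_i − Δ_(i-1)) read
  1·M_0 + 4·M_1 + 1·M_2 = 6(Δ_1 - Δ_0) = 126
  1·M_1 + 6·M_2 + 2·M_3 = 6(Δ_2 - Δ_1) = -69
Clamped end conditions give two more equations: 2h_0·M_0 + h_0·M_1 = 6(Δ_0 - g'(-2)) = -72 and h_2·M_2 + 2h_2·M_3 = 6(g'(2) - Δ_2) = 33.
Solving the tridiagonal system: M_0 = -1389/22, M_1 = 597/11, M_2 = -615/22, M_3 = 489/22.
On [0, 2], g(x) = 4 + 96/11·x - 615/44·x² + 46/11·x³.
With x = 3/2: g(3/2) = -43/176.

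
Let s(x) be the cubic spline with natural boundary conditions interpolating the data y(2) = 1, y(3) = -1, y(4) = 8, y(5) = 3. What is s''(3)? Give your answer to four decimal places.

Write m_i for s''(x_i). With h_i = 1, 1, 1 and divided differences Δ_i = -2, 9, -5, the continuity of s' gives the tridiagonal system
  1·m_0 + 4·m_1 + 1·m_2 = 6(Δ_1 - Δ_0) = 66
  1·m_1 + 4·m_2 + 1·m_3 = 6(Δ_2 - Δ_1) = -84
Natural end conditions: m_0 = m_3 = 0.
Forward elimination and back-substitution give m_0 = 0, m_1 = 116/5, m_2 = -134/5, m_3 = 0.

23.2000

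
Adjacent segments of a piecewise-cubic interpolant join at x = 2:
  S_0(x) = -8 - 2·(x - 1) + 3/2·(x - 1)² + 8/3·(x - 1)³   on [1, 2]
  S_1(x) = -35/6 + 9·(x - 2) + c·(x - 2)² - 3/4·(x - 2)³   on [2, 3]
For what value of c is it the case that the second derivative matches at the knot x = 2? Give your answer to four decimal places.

S_0''(x) = 3 + 16·(x - 1), so S_0''(2) = 19. On the right, S_1''(2) = 2c, so c = 19/2.

9.5000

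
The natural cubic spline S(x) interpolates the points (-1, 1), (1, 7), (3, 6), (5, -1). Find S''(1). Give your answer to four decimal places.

With m_i denoting the second derivative at x_i, h_i = 2, 2, 2, and Δ_i = (y_(i+1) − y_i)/h_i = 3, -1/2, -7/2:
  2·m_0 + 8·m_1 + 2·m_2 = 6(Δ_1 - Δ_0) = -21
  2·m_1 + 8·m_2 + 2·m_3 = 6(Δ_2 - Δ_1) = -18
Natural end conditions: m_0 = m_3 = 0.
Hence m_0 = 0, m_1 = -11/5, m_2 = -17/10, m_3 = 0.

-2.2000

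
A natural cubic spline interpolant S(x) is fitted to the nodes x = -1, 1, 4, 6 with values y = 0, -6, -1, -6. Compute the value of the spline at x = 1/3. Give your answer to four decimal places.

-4.9632

Let M_i = S''(x_i). Step sizes h_i = 2, 3, 2; slopes of the chords Δ_i = (y_(i+1) - y_i)/h_i = -3, 5/3, -5/2.
  2·M_0 + 10·M_1 + 3·M_2 = 6(Δ_1 - Δ_0) = 28
  3·M_1 + 10·M_2 + 2·M_3 = 6(Δ_2 - Δ_1) = -25
Natural end conditions: M_0 = M_3 = 0.
Forward elimination and back-substitution give M_0 = 0, M_1 = 355/91, M_2 = -334/91, M_3 = 0.
On [-1, 1], S(x) = 0 - 1174/273·(x + 1) + 0·(x + 1)² + 355/1092·(x + 1)³.
With (x + 1) = 4/3: S(1/3) = -36584/7371.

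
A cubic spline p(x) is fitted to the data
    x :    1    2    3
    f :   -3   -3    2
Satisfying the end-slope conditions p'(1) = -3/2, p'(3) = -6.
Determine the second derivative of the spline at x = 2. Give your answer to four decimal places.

19.5000

With m_i denoting the second derivative at x_i, h_i = 1, 1, and Δ_i = (y_(i+1) − y_i)/h_i = 0, 5:
  1·m_0 + 4·m_1 + 1·m_2 = 6(Δ_1 - Δ_0) = 30
Clamped end conditions give two more equations: 2h_0·m_0 + h_0·m_1 = 6(Δ_0 - p'(1)) = 9 and h_1·m_1 + 2h_1·m_2 = 6(p'(3) - Δ_1) = -66.
Solving: m_0 = -21/4, m_1 = 39/2, m_2 = -171/4.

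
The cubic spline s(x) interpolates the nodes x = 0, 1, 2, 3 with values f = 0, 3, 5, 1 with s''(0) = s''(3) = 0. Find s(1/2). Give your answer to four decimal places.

1.4500

With M_i denoting the second derivative at x_i, h_i = 1, 1, 1, and Δ_i = (y_(i+1) − y_i)/h_i = 3, 2, -4:
  1·M_0 + 4·M_1 + 1·M_2 = 6(Δ_1 - Δ_0) = -6
  1·M_1 + 4·M_2 + 1·M_3 = 6(Δ_2 - Δ_1) = -36
Natural end conditions: M_0 = M_3 = 0.
Hence M_0 = 0, M_1 = 4/5, M_2 = -46/5, M_3 = 0.
On [0, 1], s(x) = 0 + 43/15·x + 0·x² + 2/15·x³.
With x = 1/2: s(1/2) = 29/20.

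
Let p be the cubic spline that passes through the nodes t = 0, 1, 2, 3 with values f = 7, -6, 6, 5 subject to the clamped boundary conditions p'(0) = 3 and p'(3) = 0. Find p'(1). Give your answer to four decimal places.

Put σ_i = p'' at the i-th knot. Here h = (1, 1, 1) and Δ = (-13, 12, -1), so the interior equations h_(i-1)·σ_(i-1) + 2(h_(i-1)+h_i)·σ_i + h_i·σ_(i+1) = 6(Δ_i − Δ_(i-1)) read
  1·σ_0 + 4·σ_1 + 1·σ_2 = 6(Δ_1 - Δ_0) = 150
  1·σ_1 + 4·σ_2 + 1·σ_3 = 6(Δ_2 - Δ_1) = -78
Clamped end conditions give two more equations: 2h_0·σ_0 + h_0·σ_1 = 6(Δ_0 - p'(0)) = -96 and h_2·σ_2 + 2h_2·σ_3 = 6(p'(3) - Δ_2) = 6.
Forward elimination and back-substitution give σ_0 = -412/5, σ_1 = 344/5, σ_2 = -214/5, σ_3 = 122/5.
On [1, 2], p'(t) = b_1 + 2c_1·(t - 1) + 3d_1·(t - 1)² with b_1 = Δ_1 - h_1(2σ_1 + σ_2)/6 = -19/5, c_1 = σ_1/2 = 172/5, d_1 = (σ_2 - σ_1)/(6h_1) = -93/5. So p'(1) = -19/5.

-3.8000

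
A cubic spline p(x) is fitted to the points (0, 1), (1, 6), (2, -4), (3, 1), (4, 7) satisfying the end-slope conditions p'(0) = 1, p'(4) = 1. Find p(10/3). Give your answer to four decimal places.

Put m_i = p'' at the i-th knot. Here h = (1, 1, 1, 1) and Δ = (5, -10, 5, 6), so the interior equations h_(i-1)·m_(i-1) + 2(h_(i-1)+h_i)·m_i + h_i·m_(i+1) = 6(Δ_i − Δ_(i-1)) read
  1·m_0 + 4·m_1 + 1·m_2 = 6(Δ_1 - Δ_0) = -90
  1·m_1 + 4·m_2 + 1·m_3 = 6(Δ_2 - Δ_1) = 90
  1·m_2 + 4·m_3 + 1·m_4 = 6(Δ_3 - Δ_2) = 6
Clamped end conditions give two more equations: 2h_0·m_0 + h_0·m_1 = 6(Δ_0 - p'(0)) = 24 and h_3·m_3 + 2h_3·m_4 = 6(p'(4) - Δ_3) = -30.
Solving the tridiagonal system: m_0 = 219/7, m_1 = -270/7, m_2 = 33, m_3 = -24/7, m_4 = -93/7.
On [3, 4], p(x) = 1 + 131/14·(x - 3) - 12/7·(x - 3)² - 23/14·(x - 3)³.
With (x - 3) = 1/3: p(10/3) = 731/189.

3.8677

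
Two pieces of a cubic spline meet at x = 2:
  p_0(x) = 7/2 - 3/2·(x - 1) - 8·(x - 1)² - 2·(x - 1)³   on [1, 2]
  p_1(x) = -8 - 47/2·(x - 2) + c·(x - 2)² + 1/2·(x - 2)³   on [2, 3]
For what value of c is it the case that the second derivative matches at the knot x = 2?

p_0''(x) = -16 - 12·(x - 1), so p_0''(2) = -28. On the right, p_1''(2) = 2c, so c = -14.

-14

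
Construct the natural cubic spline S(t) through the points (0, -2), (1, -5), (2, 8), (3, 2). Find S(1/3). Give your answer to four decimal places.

-4.6395

Let M_i = S''(x_i). Step sizes h_i = 1, 1, 1; slopes of the chords Δ_i = (y_(i+1) - y_i)/h_i = -3, 13, -6.
  1·M_0 + 4·M_1 + 1·M_2 = 6(Δ_1 - Δ_0) = 96
  1·M_1 + 4·M_2 + 1·M_3 = 6(Δ_2 - Δ_1) = -114
Natural end conditions: M_0 = M_3 = 0.
Solving: M_0 = 0, M_1 = 166/5, M_2 = -184/5, M_3 = 0.
On [0, 1], S(t) = -2 - 128/15·t + 0·t² + 83/15·t³.
With t = 1/3: S(1/3) = -1879/405.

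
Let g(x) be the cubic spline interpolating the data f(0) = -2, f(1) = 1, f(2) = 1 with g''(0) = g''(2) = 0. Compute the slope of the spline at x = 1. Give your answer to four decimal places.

1.5000

Write σ_i for g''(x_i). With h_i = 1, 1 and divided differences Δ_i = 3, 0, the continuity of g' gives the tridiagonal system
  1·σ_0 + 4·σ_1 + 1·σ_2 = 6(Δ_1 - Δ_0) = -18
Natural end conditions: σ_0 = σ_2 = 0.
Hence σ_0 = 0, σ_1 = -9/2, σ_2 = 0.
On [1, 2], g'(x) = b_1 + 2c_1·(x - 1) + 3d_1·(x - 1)² with b_1 = Δ_1 - h_1(2σ_1 + σ_2)/6 = 3/2, c_1 = σ_1/2 = -9/4, d_1 = (σ_2 - σ_1)/(6h_1) = 3/4. So g'(1) = 3/2.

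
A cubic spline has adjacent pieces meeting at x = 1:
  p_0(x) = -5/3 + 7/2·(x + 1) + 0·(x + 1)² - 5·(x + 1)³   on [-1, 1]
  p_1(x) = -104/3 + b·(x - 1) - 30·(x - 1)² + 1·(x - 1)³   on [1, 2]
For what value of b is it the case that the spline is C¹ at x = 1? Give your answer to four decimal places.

p_0'(x) = 7/2 + 0·(x + 1) - 15·(x + 1)², so p_0'(1) = -113/2. On the right, p_1'(1) = b, so b = -113/2.

-56.5000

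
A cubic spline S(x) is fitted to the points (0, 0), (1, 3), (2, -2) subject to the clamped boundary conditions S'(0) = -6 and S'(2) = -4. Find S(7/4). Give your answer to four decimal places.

With σ_i denoting the second derivative at x_i, h_i = 1, 1, and Δ_i = (y_(i+1) − y_i)/h_i = 3, -5:
  1·σ_0 + 4·σ_1 + 1·σ_2 = 6(Δ_1 - Δ_0) = -48
Clamped end conditions give two more equations: 2h_0·σ_0 + h_0·σ_1 = 6(Δ_0 - S'(0)) = 54 and h_1·σ_1 + 2h_1·σ_2 = 6(S'(2) - Δ_1) = 6.
Solving: σ_0 = 40, σ_1 = -26, σ_2 = 16.
On [1, 2], S(x) = 3 + 1·(x - 1) - 13·(x - 1)² + 7·(x - 1)³.
With (x - 1) = 3/4: S(7/4) = -39/64.

-0.6094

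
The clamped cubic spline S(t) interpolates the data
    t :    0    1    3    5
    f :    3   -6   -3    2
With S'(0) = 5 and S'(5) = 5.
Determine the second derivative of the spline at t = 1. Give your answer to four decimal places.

21.3913

Put M_i = S'' at the i-th knot. Here h = (1, 2, 2) and Δ = (-9, 3/2, 5/2), so the interior equations h_(i-1)·M_(i-1) + 2(h_(i-1)+h_i)·M_i + h_i·M_(i+1) = 6(Δ_i − Δ_(i-1)) read
  1·M_0 + 6·M_1 + 2·M_2 = 6(Δ_1 - Δ_0) = 63
  2·M_1 + 8·M_2 + 2·M_3 = 6(Δ_2 - Δ_1) = 6
Clamped end conditions give two more equations: 2h_0·M_0 + h_0·M_1 = 6(Δ_0 - S'(0)) = -84 and h_2·M_2 + 2h_2·M_3 = 6(S'(5) - Δ_2) = 15.
Forward elimination and back-substitution give M_0 = -1212/23, M_1 = 492/23, M_2 = -291/46, M_3 = 159/23.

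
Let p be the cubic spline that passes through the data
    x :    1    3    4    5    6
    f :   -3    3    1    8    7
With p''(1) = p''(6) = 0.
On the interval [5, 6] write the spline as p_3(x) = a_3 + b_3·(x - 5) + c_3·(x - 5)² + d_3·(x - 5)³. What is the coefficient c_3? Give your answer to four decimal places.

With M_i denoting the second derivative at x_i, h_i = 2, 1, 1, 1, and Δ_i = (y_(i+1) − y_i)/h_i = 3, -2, 7, -1:
  2·M_0 + 6·M_1 + 1·M_2 = 6(Δ_1 - Δ_0) = -30
  1·M_1 + 4·M_2 + 1·M_3 = 6(Δ_2 - Δ_1) = 54
  1·M_2 + 4·M_3 + 1·M_4 = 6(Δ_3 - Δ_2) = -48
Natural end conditions: M_0 = M_4 = 0.
Solving the tridiagonal system: M_0 = 0, M_1 = -357/43, M_2 = 852/43, M_3 = -729/43, M_4 = 0.
On [5, 6], with p_3(x) = a_3 + b_3·(x - 5) + c_3·(x - 5)² + d_3·(x - 5)³: c_3 = M_3/2 = -729/86, d_3 = (M_4 - M_3)/(6h_3) = 243/86, b_3 = Δ_3 - h_3(2M_3 + M_4)/6 = 200/43.

-8.4767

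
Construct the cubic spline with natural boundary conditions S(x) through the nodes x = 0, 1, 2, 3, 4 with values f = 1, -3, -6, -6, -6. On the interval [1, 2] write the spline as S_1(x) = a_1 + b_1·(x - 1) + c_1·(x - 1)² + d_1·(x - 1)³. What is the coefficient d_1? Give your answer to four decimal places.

With M_i denoting the second derivative at x_i, h_i = 1, 1, 1, 1, and Δ_i = (y_(i+1) − y_i)/h_i = -4, -3, 0, 0:
  1·M_0 + 4·M_1 + 1·M_2 = 6(Δ_1 - Δ_0) = 6
  1·M_1 + 4·M_2 + 1·M_3 = 6(Δ_2 - Δ_1) = 18
  1·M_2 + 4·M_3 + 1·M_4 = 6(Δ_3 - Δ_2) = 0
Natural end conditions: M_0 = M_4 = 0.
Forward elimination and back-substitution give M_0 = 0, M_1 = 9/28, M_2 = 33/7, M_3 = -33/28, M_4 = 0.
On [1, 2], with S_1(x) = a_1 + b_1·(x - 1) + c_1·(x - 1)² + d_1·(x - 1)³: c_1 = M_1/2 = 9/56, d_1 = (M_2 - M_1)/(6h_1) = 41/56, b_1 = Δ_1 - h_1(2M_1 + M_2)/6 = -109/28.

0.7321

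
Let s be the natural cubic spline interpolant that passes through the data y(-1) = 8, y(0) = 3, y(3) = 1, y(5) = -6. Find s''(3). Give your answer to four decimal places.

-3.0141

Let m_i = s''(x_i). Step sizes h_i = 1, 3, 2; slopes of the chords Δ_i = (y_(i+1) - y_i)/h_i = -5, -2/3, -7/2.
  1·m_0 + 8·m_1 + 3·m_2 = 6(Δ_1 - Δ_0) = 26
  3·m_1 + 10·m_2 + 2·m_3 = 6(Δ_2 - Δ_1) = -17
Natural end conditions: m_0 = m_3 = 0.
Solving: m_0 = 0, m_1 = 311/71, m_2 = -214/71, m_3 = 0.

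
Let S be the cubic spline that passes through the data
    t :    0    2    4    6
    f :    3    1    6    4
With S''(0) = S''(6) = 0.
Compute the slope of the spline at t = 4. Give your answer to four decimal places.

With m_i denoting the second derivative at x_i, h_i = 2, 2, 2, and Δ_i = (y_(i+1) − y_i)/h_i = -1, 5/2, -1:
  2·m_0 + 8·m_1 + 2·m_2 = 6(Δ_1 - Δ_0) = 21
  2·m_1 + 8·m_2 + 2·m_3 = 6(Δ_2 - Δ_1) = -21
Natural end conditions: m_0 = m_3 = 0.
Solving: m_0 = 0, m_1 = 7/2, m_2 = -7/2, m_3 = 0.
On [4, 6], S'(t) = b_2 + 2c_2·(t - 4) + 3d_2·(t - 4)² with b_2 = Δ_2 - h_2(2m_2 + m_3)/6 = 4/3, c_2 = m_2/2 = -7/4, d_2 = (m_3 - m_2)/(6h_2) = 7/24. So S'(4) = 4/3.

1.3333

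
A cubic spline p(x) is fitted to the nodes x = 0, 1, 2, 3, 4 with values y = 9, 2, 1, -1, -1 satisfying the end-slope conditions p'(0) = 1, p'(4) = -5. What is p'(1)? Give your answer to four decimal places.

-6.0714

With M_i denoting the second derivative at x_i, h_i = 1, 1, 1, 1, and Δ_i = (y_(i+1) − y_i)/h_i = -7, -1, -2, 0:
  1·M_0 + 4·M_1 + 1·M_2 = 6(Δ_1 - Δ_0) = 36
  1·M_1 + 4·M_2 + 1·M_3 = 6(Δ_2 - Δ_1) = -6
  1·M_2 + 4·M_3 + 1·M_4 = 6(Δ_3 - Δ_2) = 12
Clamped end conditions give two more equations: 2h_0·M_0 + h_0·M_1 = 6(Δ_0 - p'(0)) = -48 and h_3·M_3 + 2h_3·M_4 = 6(p'(4) - Δ_3) = -30.
Solving: M_0 = -237/7, M_1 = 138/7, M_2 = -9, M_3 = 72/7, M_4 = -141/7.
On [1, 2], p'(x) = b_1 + 2c_1·(x - 1) + 3d_1·(x - 1)² with b_1 = Δ_1 - h_1(2M_1 + M_2)/6 = -85/14, c_1 = M_1/2 = 69/7, d_1 = (M_2 - M_1)/(6h_1) = -67/14. So p'(1) = -85/14.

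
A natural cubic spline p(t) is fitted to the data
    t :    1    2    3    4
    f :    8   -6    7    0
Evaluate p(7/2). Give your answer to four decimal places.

6.1750

Let m_i = p''(x_i). Step sizes h_i = 1, 1, 1; slopes of the chords Δ_i = (y_(i+1) - y_i)/h_i = -14, 13, -7.
  1·m_0 + 4·m_1 + 1·m_2 = 6(Δ_1 - Δ_0) = 162
  1·m_1 + 4·m_2 + 1·m_3 = 6(Δ_2 - Δ_1) = -120
Natural end conditions: m_0 = m_3 = 0.
Solving: m_0 = 0, m_1 = 256/5, m_2 = -214/5, m_3 = 0.
On [3, 4], p(t) = 7 + 109/15·(t - 3) - 107/5·(t - 3)² + 107/15·(t - 3)³.
With (t - 3) = 1/2: p(7/2) = 247/40.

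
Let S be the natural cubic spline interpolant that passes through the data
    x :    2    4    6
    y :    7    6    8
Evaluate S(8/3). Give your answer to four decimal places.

Write M_i for S''(x_i). With h_i = 2, 2 and divided differences Δ_i = -1/2, 1, the continuity of S' gives the tridiagonal system
  2·M_0 + 8·M_1 + 2·M_2 = 6(Δ_1 - Δ_0) = 9
Natural end conditions: M_0 = M_2 = 0.
Forward elimination and back-substitution give M_0 = 0, M_1 = 9/8, M_2 = 0.
On [2, 4], S(x) = 7 - 7/8·(x - 2) + 0·(x - 2)² + 3/32·(x - 2)³.
With (x - 2) = 2/3: S(8/3) = 58/9.

6.4444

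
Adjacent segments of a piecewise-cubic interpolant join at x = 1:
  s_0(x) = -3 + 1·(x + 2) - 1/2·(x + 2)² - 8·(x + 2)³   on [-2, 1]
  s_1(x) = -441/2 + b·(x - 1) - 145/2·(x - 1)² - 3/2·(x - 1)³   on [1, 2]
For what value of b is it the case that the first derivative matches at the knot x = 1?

s_0'(x) = 1 - 1·(x + 2) - 24·(x + 2)², so s_0'(1) = -218. On the right, s_1'(1) = b, so b = -218.

-218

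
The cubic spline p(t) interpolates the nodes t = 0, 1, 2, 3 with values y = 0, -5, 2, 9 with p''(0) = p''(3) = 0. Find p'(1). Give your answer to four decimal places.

Write σ_i for p''(x_i). With h_i = 1, 1, 1 and divided differences Δ_i = -5, 7, 7, the continuity of p' gives the tridiagonal system
  1·σ_0 + 4·σ_1 + 1·σ_2 = 6(Δ_1 - Δ_0) = 72
  1·σ_1 + 4·σ_2 + 1·σ_3 = 6(Δ_2 - Δ_1) = 0
Natural end conditions: σ_0 = σ_3 = 0.
Solving: σ_0 = 0, σ_1 = 96/5, σ_2 = -24/5, σ_3 = 0.
On [1, 2], p'(t) = b_1 + 2c_1·(t - 1) + 3d_1·(t - 1)² with b_1 = Δ_1 - h_1(2σ_1 + σ_2)/6 = 7/5, c_1 = σ_1/2 = 48/5, d_1 = (σ_2 - σ_1)/(6h_1) = -4. So p'(1) = 7/5.

1.4000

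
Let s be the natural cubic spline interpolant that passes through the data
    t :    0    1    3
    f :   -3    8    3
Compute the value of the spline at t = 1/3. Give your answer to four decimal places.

Put σ_i = s'' at the i-th knot. Here h = (1, 2) and Δ = (11, -5/2), so the interior equations h_(i-1)·σ_(i-1) + 2(h_(i-1)+h_i)·σ_i + h_i·σ_(i+1) = 6(Δ_i − Δ_(i-1)) read
  1·σ_0 + 6·σ_1 + 2·σ_2 = 6(Δ_1 - Δ_0) = -81
Natural end conditions: σ_0 = σ_2 = 0.
Forward elimination and back-substitution give σ_0 = 0, σ_1 = -27/2, σ_2 = 0.
On [0, 1], s(t) = -3 + 53/4·t + 0·t² - 9/4·t³.
With t = 1/3: s(1/3) = 4/3.

1.3333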